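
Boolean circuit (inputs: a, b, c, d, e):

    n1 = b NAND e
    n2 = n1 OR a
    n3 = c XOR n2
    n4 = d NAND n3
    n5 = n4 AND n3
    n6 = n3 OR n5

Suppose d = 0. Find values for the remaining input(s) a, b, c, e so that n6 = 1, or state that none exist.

a=1, b=1, c=0, e=0

n6 = n3 OR n5 must be 1, so at least one of n3, n5 is 1.
Check with d = 0 and a=1, b=1, c=0, e=0:
n1 = b NAND e = 1 NAND 0 = 1
n2 = n1 OR a = 1 OR 1 = 1
n3 = c XOR n2 = 0 XOR 1 = 1
n4 = d NAND n3 = 0 NAND 1 = 1
n5 = n4 AND n3 = 1 AND 1 = 1
n6 = n3 OR n5 = 1 OR 1 = 1
So n6 = 1.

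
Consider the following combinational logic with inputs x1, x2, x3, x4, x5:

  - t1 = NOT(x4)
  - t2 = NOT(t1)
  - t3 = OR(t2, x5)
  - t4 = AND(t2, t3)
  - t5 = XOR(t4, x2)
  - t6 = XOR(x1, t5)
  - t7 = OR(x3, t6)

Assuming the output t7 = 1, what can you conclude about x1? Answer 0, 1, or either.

Both values of x1 occur among assignments with t7 = 1:
  x1=0: x1=0, x2=0, x3=0, x4=1, x5=0
  x1=1: x1=1, x2=0, x3=0, x4=0, x5=0

either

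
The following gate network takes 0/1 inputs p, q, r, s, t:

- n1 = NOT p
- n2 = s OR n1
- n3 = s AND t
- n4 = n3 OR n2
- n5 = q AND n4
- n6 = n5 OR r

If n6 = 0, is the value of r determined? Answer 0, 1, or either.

n6 = n5 OR r must be 0, so both n5 = 0 and r = 0.
n5 = q AND n4 must be 0, so at least one of q, n4 is 0.
Every assignment with n6 = 0 has r = 0; there are 10 such assignment(s).

0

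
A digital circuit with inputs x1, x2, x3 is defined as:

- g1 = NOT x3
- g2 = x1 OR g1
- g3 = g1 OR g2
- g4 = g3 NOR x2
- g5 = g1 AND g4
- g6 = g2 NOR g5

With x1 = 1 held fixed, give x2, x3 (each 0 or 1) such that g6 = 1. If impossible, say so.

no solution exists

With x1 = 1 fixed, none of the 4 settings of x2, x3 give g6 = 1.
For example, with x2=1, x3=1:
g1 = NOT x3 = NOT 1 = 0
g2 = x1 OR g1 = 1 OR 0 = 1
g3 = g1 OR g2 = 0 OR 1 = 1
g4 = g3 NOR x2 = 1 NOR 1 = 0
g5 = g1 AND g4 = 0 AND 0 = 0
g6 = g2 NOR g5 = 1 NOR 0 = 0
giving g6 = 0 ≠ 1.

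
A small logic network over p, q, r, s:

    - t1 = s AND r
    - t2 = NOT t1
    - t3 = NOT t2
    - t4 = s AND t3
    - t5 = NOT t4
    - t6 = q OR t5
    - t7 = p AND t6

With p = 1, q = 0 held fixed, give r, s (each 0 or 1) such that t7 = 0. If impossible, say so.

r=1, s=1

Check with p = 1, q = 0 and r=1, s=1:
t1 = s AND r = 1 AND 1 = 1
t2 = NOT t1 = NOT 1 = 0
t3 = NOT t2 = NOT 0 = 1
t4 = s AND t3 = 1 AND 1 = 1
t5 = NOT t4 = NOT 1 = 0
t6 = q OR t5 = 0 OR 0 = 0
t7 = p AND t6 = 1 AND 0 = 0
So t7 = 0.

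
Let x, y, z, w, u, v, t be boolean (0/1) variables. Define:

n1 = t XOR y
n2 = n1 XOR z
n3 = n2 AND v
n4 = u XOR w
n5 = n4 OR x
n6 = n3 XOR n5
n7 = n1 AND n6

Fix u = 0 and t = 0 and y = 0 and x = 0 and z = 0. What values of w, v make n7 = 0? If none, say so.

w=0, v=1

n7 = n1 AND n6 must be 0, so at least one of n1, n6 is 0.
Check with u = 0 and t = 0 and y = 0 and x = 0 and z = 0 and w=0, v=1:
n1 = t XOR y = 0 XOR 0 = 0
n2 = n1 XOR z = 0 XOR 0 = 0
n3 = n2 AND v = 0 AND 1 = 0
n4 = u XOR w = 0 XOR 0 = 0
n5 = n4 OR x = 0 OR 0 = 0
n6 = n3 XOR n5 = 0 XOR 0 = 0
n7 = n1 AND n6 = 0 AND 0 = 0
So n7 = 0.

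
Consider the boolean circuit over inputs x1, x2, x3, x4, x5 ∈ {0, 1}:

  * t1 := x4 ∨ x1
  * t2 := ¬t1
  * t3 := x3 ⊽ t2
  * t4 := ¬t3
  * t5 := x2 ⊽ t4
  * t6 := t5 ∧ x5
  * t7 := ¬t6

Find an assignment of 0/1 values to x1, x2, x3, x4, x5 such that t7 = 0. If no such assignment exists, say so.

x1=1, x2=0, x3=0, x4=0, x5=1

Check with x1=1, x2=0, x3=0, x4=0, x5=1:
t1 = x4 ∨ x1 = 0 ∨ 1 = 1
t2 = ¬t1 = ¬1 = 0
t3 = x3 ⊽ t2 = 0 ⊽ 0 = 1
t4 = ¬t3 = ¬1 = 0
t5 = x2 ⊽ t4 = 0 ⊽ 0 = 1
t6 = t5 ∧ x5 = 1 ∧ 1 = 1
t7 = ¬t6 = ¬1 = 0
So t7 = 0 as required.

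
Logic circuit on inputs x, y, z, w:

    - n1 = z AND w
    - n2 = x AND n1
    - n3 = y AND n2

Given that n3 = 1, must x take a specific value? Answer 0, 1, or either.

1

n3 = y AND n2 must be 1, so both y = 1 and n2 = 1.
Every assignment with n3 = 1 has x = 1; there are 1 such assignment(s).
  x=1, y=1, z=1, w=1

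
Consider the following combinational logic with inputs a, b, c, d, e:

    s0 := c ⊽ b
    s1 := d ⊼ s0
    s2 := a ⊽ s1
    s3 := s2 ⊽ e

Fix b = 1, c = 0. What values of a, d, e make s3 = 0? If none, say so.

Check with b = 1, c = 0 and a=0, d=1, e=1:
s0 = c ⊽ b = 0 ⊽ 1 = 0
s1 = d ⊼ s0 = 1 ⊼ 0 = 1
s2 = a ⊽ s1 = 0 ⊽ 1 = 0
s3 = s2 ⊽ e = 0 ⊽ 1 = 0
So s3 = 0.

a=0, d=1, e=1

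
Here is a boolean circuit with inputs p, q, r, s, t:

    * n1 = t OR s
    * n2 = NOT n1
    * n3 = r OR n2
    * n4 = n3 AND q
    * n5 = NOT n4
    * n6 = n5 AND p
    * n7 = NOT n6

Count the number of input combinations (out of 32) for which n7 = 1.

21

n7 = NOT n6 must be 1, so n6 = 0.
n6 = n5 AND p must be 0, so at least one of n5, p is 0.
Enumerating the 32 input combinations, 21 give n7 = 1 and 11 give n7 = 0.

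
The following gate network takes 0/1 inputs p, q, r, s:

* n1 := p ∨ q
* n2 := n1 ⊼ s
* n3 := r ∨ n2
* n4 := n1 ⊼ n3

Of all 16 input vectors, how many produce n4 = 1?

n4 = n1 ⊼ n3 must be 1, so at least one of n1, n3 is 0.
Enumerating the 16 input combinations, 7 give n4 = 1 and 9 give n4 = 0.

7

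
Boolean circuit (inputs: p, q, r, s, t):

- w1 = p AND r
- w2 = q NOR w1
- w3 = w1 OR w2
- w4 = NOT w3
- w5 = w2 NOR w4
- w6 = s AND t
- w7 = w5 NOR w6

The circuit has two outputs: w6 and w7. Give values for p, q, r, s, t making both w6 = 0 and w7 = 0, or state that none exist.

Check with p=1 q=1 r=1 s=0 t=1:
w1 = p AND r = 1 AND 1 = 1
w2 = q NOR w1 = 1 NOR 1 = 0
w3 = w1 OR w2 = 1 OR 0 = 1
w4 = NOT w3 = NOT 1 = 0
w5 = w2 NOR w4 = 0 NOR 0 = 1
w6 = s AND t = 0 AND 1 = 0
w7 = w5 NOR w6 = 1 NOR 0 = 0
So w6 = 0 and w7 = 0.

p=1 q=1 r=1 s=0 t=1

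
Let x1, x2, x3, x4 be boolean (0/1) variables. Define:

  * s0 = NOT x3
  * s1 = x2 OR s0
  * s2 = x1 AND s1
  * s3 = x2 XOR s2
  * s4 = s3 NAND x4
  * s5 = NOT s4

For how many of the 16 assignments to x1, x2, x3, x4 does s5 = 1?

s5 = NOT s4 must be 1, so s4 = 0.
s4 = s3 NAND x4 must be 0, so both s3 = 1 and x4 = 1.
Satisfying assignments:
  x1=0, x2=1, x3=0, x4=1
  x1=0, x2=1, x3=1, x4=1
  x1=1, x2=0, x3=0, x4=1

3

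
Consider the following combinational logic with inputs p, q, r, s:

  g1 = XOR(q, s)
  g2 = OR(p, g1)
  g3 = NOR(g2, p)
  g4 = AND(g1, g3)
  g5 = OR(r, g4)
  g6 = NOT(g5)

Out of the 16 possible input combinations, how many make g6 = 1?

8

g6 = NOT(g5) must be 1, so g5 = 0.
Enumerating the 16 input combinations, 8 give g6 = 1 and 8 give g6 = 0.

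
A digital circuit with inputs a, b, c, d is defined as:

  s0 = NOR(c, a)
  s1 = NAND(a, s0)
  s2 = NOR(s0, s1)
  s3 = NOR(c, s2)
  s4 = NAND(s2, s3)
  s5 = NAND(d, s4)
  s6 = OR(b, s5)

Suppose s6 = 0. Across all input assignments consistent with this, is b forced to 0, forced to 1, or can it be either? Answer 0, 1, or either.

s6 = OR(b, s5) must be 0, so both b = 0 and s5 = 0.
Every assignment with s6 = 0 has b = 0; there are 4 such assignment(s).
  a=0, b=0, c=0, d=1
  a=0, b=0, c=1, d=1
  a=1, b=0, c=0, d=1
  a=1, b=0, c=1, d=1

0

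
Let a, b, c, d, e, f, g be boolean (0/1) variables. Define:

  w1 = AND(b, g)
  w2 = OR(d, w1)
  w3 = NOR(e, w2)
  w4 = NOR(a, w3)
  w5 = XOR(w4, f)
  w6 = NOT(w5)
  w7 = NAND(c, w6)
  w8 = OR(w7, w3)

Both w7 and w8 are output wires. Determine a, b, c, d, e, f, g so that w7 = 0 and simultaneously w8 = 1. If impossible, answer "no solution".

Check with a=0 b=0 c=1 d=0 e=0 f=0 g=0:
w1 = AND(b, g) = AND(0, 0) = 0
w2 = OR(d, w1) = OR(0, 0) = 0
w3 = NOR(e, w2) = NOR(0, 0) = 1
w4 = NOR(a, w3) = NOR(0, 1) = 0
w5 = XOR(w4, f) = XOR(0, 0) = 0
w6 = NOT(w5) = NOT 0 = 1
w7 = NAND(c, w6) = NAND(1, 1) = 0
w8 = OR(w7, w3) = OR(0, 1) = 1
So w7 = 0 and w8 = 1.

a=0 b=0 c=1 d=0 e=0 f=0 g=0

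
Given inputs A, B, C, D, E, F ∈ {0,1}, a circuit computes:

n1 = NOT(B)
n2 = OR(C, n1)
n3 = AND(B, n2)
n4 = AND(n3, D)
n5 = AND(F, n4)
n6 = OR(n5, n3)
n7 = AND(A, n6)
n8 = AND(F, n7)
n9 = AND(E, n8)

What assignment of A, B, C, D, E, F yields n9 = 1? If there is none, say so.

Check with A=1, B=1, C=1, D=0, E=1, F=1:
n1 = NOT(B) = NOT 1 = 0
n2 = OR(C, n1) = OR(1, 0) = 1
n3 = AND(B, n2) = AND(1, 1) = 1
n4 = AND(n3, D) = AND(1, 0) = 0
n5 = AND(F, n4) = AND(1, 0) = 0
n6 = OR(n5, n3) = OR(0, 1) = 1
n7 = AND(A, n6) = AND(1, 1) = 1
n8 = AND(F, n7) = AND(1, 1) = 1
n9 = AND(E, n8) = AND(1, 1) = 1
So n9 = 1 as required.

A=1, B=1, C=1, D=0, E=1, F=1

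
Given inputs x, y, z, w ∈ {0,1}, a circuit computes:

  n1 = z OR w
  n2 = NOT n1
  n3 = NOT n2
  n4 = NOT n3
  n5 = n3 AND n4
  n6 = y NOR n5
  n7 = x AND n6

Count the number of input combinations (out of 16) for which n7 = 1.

n7 = x AND n6 must be 1, so both x = 1 and n6 = 1.
n6 = y NOR n5 must be 1, so both y = 0 and n5 = 0.
Satisfying assignments:
  x=1, y=0, z=0, w=0
  x=1, y=0, z=0, w=1
  x=1, y=0, z=1, w=0
  x=1, y=0, z=1, w=1

4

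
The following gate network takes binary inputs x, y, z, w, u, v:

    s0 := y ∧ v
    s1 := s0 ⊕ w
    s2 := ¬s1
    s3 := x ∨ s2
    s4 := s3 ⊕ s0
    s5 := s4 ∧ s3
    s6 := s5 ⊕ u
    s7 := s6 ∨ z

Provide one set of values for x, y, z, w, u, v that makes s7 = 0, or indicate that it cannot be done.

Check with x=0 y=0 z=0 w=0 u=1 v=1:
s0 = y ∧ v = 0 ∧ 1 = 0
s1 = s0 ⊕ w = 0 ⊕ 0 = 0
s2 = ¬s1 = ¬0 = 1
s3 = x ∨ s2 = 0 ∨ 1 = 1
s4 = s3 ⊕ s0 = 1 ⊕ 0 = 1
s5 = s4 ∧ s3 = 1 ∧ 1 = 1
s6 = s5 ⊕ u = 1 ⊕ 1 = 0
s7 = s6 ∨ z = 0 ∨ 0 = 0
So s7 = 0 as required.

x=0 y=0 z=0 w=0 u=1 v=1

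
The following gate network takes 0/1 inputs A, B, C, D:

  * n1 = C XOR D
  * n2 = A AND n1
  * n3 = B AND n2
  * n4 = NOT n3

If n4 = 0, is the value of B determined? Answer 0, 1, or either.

n4 = NOT n3 must be 0, so n3 = 1.
n3 = B AND n2 must be 1, so both B = 1 and n2 = 1.
n2 = A AND n1 must be 1, so both A = 1 and n1 = 1.
Every assignment with n4 = 0 has B = 1; there are 2 such assignment(s).
  A=1, B=1, C=0, D=1
  A=1, B=1, C=1, D=0

1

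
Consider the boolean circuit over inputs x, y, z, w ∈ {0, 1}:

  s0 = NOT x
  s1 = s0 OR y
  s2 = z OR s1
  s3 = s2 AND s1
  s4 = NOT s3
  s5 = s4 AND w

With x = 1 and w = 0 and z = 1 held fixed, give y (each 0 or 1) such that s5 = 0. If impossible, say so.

s5 = s4 AND w must be 0, so at least one of s4, w is 0.
Check with x = 1 and w = 0 and z = 1 and y=0:
s0 = NOT x = NOT 1 = 0
s1 = s0 OR y = 0 OR 0 = 0
s2 = z OR s1 = 1 OR 0 = 1
s3 = s2 AND s1 = 1 AND 0 = 0
s4 = NOT s3 = NOT 0 = 1
s5 = s4 AND w = 1 AND 0 = 0
So s5 = 0.

y=0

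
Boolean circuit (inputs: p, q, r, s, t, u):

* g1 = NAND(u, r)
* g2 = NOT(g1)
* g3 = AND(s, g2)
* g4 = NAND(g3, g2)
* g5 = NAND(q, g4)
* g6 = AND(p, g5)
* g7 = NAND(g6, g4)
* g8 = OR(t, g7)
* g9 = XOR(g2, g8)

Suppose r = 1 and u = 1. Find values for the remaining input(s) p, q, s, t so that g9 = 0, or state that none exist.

p=1 q=0 s=1 t=1

Check with r = 1 and u = 1 and p=1, q=0, s=1, t=1:
g1 = NAND(u, r) = NAND(1, 1) = 0
g2 = NOT(g1) = NOT 0 = 1
g3 = AND(s, g2) = AND(1, 1) = 1
g4 = NAND(g3, g2) = NAND(1, 1) = 0
g5 = NAND(q, g4) = NAND(0, 0) = 1
g6 = AND(p, g5) = AND(1, 1) = 1
g7 = NAND(g6, g4) = NAND(1, 0) = 1
g8 = OR(t, g7) = OR(1, 1) = 1
g9 = XOR(g2, g8) = XOR(1, 1) = 0
So g9 = 0.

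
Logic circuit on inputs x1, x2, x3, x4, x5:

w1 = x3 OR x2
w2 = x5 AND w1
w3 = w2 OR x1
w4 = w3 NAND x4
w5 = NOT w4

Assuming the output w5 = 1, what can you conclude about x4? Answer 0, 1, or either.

1

w5 = NOT w4 must be 1, so w4 = 0.
w4 = w3 NAND x4 must be 0, so both w3 = 1 and x4 = 1.
w3 = w2 OR x1 must be 1, so at least one of w2, x1 is 1.
Every assignment with w5 = 1 has x4 = 1; there are 11 such assignment(s).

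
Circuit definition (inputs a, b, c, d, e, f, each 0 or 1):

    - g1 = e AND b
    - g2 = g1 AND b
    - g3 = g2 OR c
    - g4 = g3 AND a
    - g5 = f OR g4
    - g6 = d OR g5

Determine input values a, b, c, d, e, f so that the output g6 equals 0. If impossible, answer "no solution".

a=0, b=0, c=1, d=0, e=0, f=0

g6 = d OR g5 must be 0, so both d = 0 and g5 = 0.
g5 = f OR g4 must be 0, so both f = 0 and g4 = 0.
Check with a=0, b=0, c=1, d=0, e=0, f=0:
g1 = e AND b = 0 AND 0 = 0
g2 = g1 AND b = 0 AND 0 = 0
g3 = g2 OR c = 0 OR 1 = 1
g4 = g3 AND a = 1 AND 0 = 0
g5 = f OR g4 = 0 OR 0 = 0
g6 = d OR g5 = 0 OR 0 = 0
So g6 = 0 as required.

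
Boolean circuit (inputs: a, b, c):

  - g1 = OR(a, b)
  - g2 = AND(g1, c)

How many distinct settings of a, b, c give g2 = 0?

5

g2 = AND(g1, c) must be 0, so at least one of g1, c is 0.
Enumerating the 8 input combinations, 5 give g2 = 0 and 3 give g2 = 1.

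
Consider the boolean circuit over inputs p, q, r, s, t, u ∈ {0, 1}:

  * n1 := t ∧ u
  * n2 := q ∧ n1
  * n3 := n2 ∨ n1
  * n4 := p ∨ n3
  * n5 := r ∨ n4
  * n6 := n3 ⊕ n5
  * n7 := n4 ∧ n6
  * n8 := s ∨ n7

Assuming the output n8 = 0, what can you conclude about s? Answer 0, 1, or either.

n8 = s ∨ n7 must be 0, so both s = 0 and n7 = 0.
n7 = n4 ∧ n6 must be 0, so at least one of n4, n6 is 0.
Every assignment with n8 = 0 has s = 0; there are 20 such assignment(s).

0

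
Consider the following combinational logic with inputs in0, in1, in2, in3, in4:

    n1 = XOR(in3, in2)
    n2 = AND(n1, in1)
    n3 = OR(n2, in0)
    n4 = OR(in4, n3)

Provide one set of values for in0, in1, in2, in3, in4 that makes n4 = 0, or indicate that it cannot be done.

n4 = OR(in4, n3) must be 0, so both in4 = 0 and n3 = 0.
n3 = OR(n2, in0) must be 0, so both n2 = 0 and in0 = 0.
n2 = AND(n1, in1) must be 0, so at least one of n1, in1 is 0.
Check with in0=0 in1=1 in2=1 in3=1 in4=0:
n1 = XOR(in3, in2) = XOR(1, 1) = 0
n2 = AND(n1, in1) = AND(0, 1) = 0
n3 = OR(n2, in0) = OR(0, 0) = 0
n4 = OR(in4, n3) = OR(0, 0) = 0
So n4 = 0 as required.

in0=0 in1=1 in2=1 in3=1 in4=0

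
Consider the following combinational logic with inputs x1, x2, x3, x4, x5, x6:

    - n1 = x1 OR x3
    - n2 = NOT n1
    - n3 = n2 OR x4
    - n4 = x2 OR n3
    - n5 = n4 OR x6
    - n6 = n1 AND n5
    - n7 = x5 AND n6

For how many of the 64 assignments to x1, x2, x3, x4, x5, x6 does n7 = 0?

43

n7 = x5 AND n6 must be 0, so at least one of x5, n6 is 0.
Enumerating the 64 input combinations, 43 give n7 = 0 and 21 give n7 = 1.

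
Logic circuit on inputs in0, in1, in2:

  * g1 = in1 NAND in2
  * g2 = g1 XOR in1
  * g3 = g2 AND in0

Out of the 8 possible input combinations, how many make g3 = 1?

3

g3 = g2 AND in0 must be 1, so both g2 = 1 and in0 = 1.
Enumerating the 8 input combinations, 3 give g3 = 1 and 5 give g3 = 0.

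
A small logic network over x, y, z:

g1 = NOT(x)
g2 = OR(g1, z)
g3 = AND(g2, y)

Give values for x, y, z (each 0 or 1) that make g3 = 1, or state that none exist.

x=0, y=1, z=0

g3 = AND(g2, y) must be 1, so both g2 = 1 and y = 1.
g2 = OR(g1, z) must be 1, so at least one of g1, z is 1.
Check with x=0, y=1, z=0:
g1 = NOT(x) = NOT 0 = 1
g2 = OR(g1, z) = OR(1, 0) = 1
g3 = AND(g2, y) = AND(1, 1) = 1
So g3 = 1 as required.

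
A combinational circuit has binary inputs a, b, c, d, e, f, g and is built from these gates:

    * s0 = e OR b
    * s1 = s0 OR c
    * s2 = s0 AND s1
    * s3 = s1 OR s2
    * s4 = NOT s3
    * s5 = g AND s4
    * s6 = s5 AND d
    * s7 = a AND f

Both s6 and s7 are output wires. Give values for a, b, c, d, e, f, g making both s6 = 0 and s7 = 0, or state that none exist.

Check with a=1 b=1 c=1 d=1 e=0 f=0 g=0:
s0 = e OR b = 0 OR 1 = 1
s1 = s0 OR c = 1 OR 1 = 1
s2 = s0 AND s1 = 1 AND 1 = 1
s3 = s1 OR s2 = 1 OR 1 = 1
s4 = NOT s3 = NOT 1 = 0
s5 = g AND s4 = 0 AND 0 = 0
s6 = s5 AND d = 0 AND 1 = 0
s7 = a AND f = 1 AND 0 = 0
So s6 = 0 and s7 = 0.

a=1 b=1 c=1 d=1 e=0 f=0 g=0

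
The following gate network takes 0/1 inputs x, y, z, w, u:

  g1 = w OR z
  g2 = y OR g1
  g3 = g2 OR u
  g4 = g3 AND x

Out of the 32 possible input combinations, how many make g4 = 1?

15

g4 = g3 AND x must be 1, so both g3 = 1 and x = 1.
Enumerating the 32 input combinations, 15 give g4 = 1 and 17 give g4 = 0.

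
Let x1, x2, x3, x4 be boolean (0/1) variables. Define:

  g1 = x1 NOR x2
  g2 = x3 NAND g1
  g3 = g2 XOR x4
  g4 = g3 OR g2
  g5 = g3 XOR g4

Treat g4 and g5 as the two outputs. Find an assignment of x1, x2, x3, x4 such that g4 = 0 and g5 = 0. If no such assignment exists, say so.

Check with x1=0, x2=0, x3=1, x4=0:
g1 = x1 NOR x2 = 0 NOR 0 = 1
g2 = x3 NAND g1 = 1 NAND 1 = 0
g3 = g2 XOR x4 = 0 XOR 0 = 0
g4 = g3 OR g2 = 0 OR 0 = 0
g5 = g3 XOR g4 = 0 XOR 0 = 0
So g4 = 0 and g5 = 0.

x1=0, x2=0, x3=1, x4=0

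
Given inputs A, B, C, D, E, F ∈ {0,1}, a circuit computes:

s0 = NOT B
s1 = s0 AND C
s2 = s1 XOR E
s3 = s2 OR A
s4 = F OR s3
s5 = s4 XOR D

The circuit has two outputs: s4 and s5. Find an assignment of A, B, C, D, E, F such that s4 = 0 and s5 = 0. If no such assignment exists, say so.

Check with A=0 B=0 C=0 D=0 E=0 F=0:
s0 = NOT B = NOT 0 = 1
s1 = s0 AND C = 1 AND 0 = 0
s2 = s1 XOR E = 0 XOR 0 = 0
s3 = s2 OR A = 0 OR 0 = 0
s4 = F OR s3 = 0 OR 0 = 0
s5 = s4 XOR D = 0 XOR 0 = 0
So s4 = 0 and s5 = 0.

A=0 B=0 C=0 D=0 E=0 F=0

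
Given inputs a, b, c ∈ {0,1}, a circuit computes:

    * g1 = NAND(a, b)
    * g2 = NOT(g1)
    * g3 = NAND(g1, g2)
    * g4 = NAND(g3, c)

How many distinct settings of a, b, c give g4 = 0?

g4 = NAND(g3, c) must be 0, so both g3 = 1 and c = 1.
Satisfying assignments:
  a=0, b=0, c=1
  a=0, b=1, c=1
  a=1, b=0, c=1
  a=1, b=1, c=1

4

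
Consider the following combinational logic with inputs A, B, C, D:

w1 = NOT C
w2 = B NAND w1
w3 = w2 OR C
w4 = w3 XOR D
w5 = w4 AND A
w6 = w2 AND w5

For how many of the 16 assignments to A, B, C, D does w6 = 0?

13

w6 = w2 AND w5 must be 0, so at least one of w2, w5 is 0.
Enumerating the 16 input combinations, 13 give w6 = 0 and 3 give w6 = 1.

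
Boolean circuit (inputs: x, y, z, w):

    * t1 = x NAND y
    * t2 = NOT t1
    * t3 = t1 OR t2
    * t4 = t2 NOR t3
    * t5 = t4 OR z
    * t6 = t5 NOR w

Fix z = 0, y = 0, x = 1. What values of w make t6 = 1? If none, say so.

w=0

t6 = t5 NOR w must be 1, so both t5 = 0 and w = 0.
t5 = t4 OR z must be 0, so both t4 = 0 and z = 0.
Check with z = 0, y = 0, x = 1 and w=0:
t1 = x NAND y = 1 NAND 0 = 1
t2 = NOT t1 = NOT 1 = 0
t3 = t1 OR t2 = 1 OR 0 = 1
t4 = t2 NOR t3 = 0 NOR 1 = 0
t5 = t4 OR z = 0 OR 0 = 0
t6 = t5 NOR w = 0 NOR 0 = 1
So t6 = 1.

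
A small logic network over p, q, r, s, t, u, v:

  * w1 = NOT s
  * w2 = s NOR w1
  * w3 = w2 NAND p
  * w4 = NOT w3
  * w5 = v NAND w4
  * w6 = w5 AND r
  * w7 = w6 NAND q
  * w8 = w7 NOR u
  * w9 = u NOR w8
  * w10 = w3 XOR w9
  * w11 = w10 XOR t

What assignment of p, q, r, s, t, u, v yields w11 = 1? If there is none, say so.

Check with p=1, q=0, r=1, s=1, t=1, u=0, v=1:
w1 = NOT s = NOT 1 = 0
w2 = s NOR w1 = 1 NOR 0 = 0
w3 = w2 NAND p = 0 NAND 1 = 1
w4 = NOT w3 = NOT 1 = 0
w5 = v NAND w4 = 1 NAND 0 = 1
w6 = w5 AND r = 1 AND 1 = 1
w7 = w6 NAND q = 1 NAND 0 = 1
w8 = w7 NOR u = 1 NOR 0 = 0
w9 = u NOR w8 = 0 NOR 0 = 1
w10 = w3 XOR w9 = 1 XOR 1 = 0
w11 = w10 XOR t = 0 XOR 1 = 1
So w11 = 1 as required.

p=1, q=0, r=1, s=1, t=1, u=0, v=1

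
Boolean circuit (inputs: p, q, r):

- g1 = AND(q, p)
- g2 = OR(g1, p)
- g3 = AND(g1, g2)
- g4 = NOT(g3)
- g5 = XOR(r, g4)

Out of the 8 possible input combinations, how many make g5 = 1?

g5 = XOR(r, g4) must be 1, so r and g4 differ.
Satisfying assignments:
  p=0, q=0, r=0
  p=0, q=1, r=0
  p=1, q=0, r=0
  p=1, q=1, r=1

4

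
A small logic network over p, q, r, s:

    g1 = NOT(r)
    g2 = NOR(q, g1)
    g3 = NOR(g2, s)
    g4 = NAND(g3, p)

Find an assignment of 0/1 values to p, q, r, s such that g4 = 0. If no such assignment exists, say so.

g4 = NAND(g3, p) must be 0, so both g3 = 1 and p = 1.
g3 = NOR(g2, s) must be 1, so both g2 = 0 and s = 0.
Check with p=1 q=1 r=0 s=0:
g1 = NOT(r) = NOT 0 = 1
g2 = NOR(q, g1) = NOR(1, 1) = 0
g3 = NOR(g2, s) = NOR(0, 0) = 1
g4 = NAND(g3, p) = NAND(1, 1) = 0
So g4 = 0 as required.

p=1 q=1 r=0 s=0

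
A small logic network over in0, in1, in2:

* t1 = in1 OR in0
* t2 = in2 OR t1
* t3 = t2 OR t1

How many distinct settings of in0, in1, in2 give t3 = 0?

1

t3 = t2 OR t1 must be 0, so both t2 = 0 and t1 = 0.
t2 = in2 OR t1 must be 0, so both in2 = 0 and t1 = 0.
t1 = in1 OR in0 must be 0, so both in1 = 0 and in0 = 0.
Satisfying assignments:
  in0=0, in1=0, in2=0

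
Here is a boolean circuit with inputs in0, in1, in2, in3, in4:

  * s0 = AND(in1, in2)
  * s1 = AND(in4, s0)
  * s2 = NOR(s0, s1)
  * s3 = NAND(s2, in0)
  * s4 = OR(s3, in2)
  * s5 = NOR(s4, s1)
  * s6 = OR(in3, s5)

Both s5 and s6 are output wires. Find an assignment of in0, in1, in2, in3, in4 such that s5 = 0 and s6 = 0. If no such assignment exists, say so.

in0=0, in1=0, in2=0, in3=0, in4=0

Check with in0=0, in1=0, in2=0, in3=0, in4=0:
s0 = AND(in1, in2) = AND(0, 0) = 0
s1 = AND(in4, s0) = AND(0, 0) = 0
s2 = NOR(s0, s1) = NOR(0, 0) = 1
s3 = NAND(s2, in0) = NAND(1, 0) = 1
s4 = OR(s3, in2) = OR(1, 0) = 1
s5 = NOR(s4, s1) = NOR(1, 0) = 0
s6 = OR(in3, s5) = OR(0, 0) = 0
So s5 = 0 and s6 = 0.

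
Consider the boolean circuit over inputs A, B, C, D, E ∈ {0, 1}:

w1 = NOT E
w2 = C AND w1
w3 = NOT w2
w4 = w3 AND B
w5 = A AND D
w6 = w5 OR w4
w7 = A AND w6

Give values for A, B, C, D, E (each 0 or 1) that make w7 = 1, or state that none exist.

A=1 B=0 C=1 D=1 E=1

w7 = A AND w6 must be 1, so both A = 1 and w6 = 1.
w6 = w5 OR w4 must be 1, so at least one of w5, w4 is 1.
Check with A=1 B=0 C=1 D=1 E=1:
w1 = NOT E = NOT 1 = 0
w2 = C AND w1 = 1 AND 0 = 0
w3 = NOT w2 = NOT 0 = 1
w4 = w3 AND B = 1 AND 0 = 0
w5 = A AND D = 1 AND 1 = 1
w6 = w5 OR w4 = 1 OR 0 = 1
w7 = A AND w6 = 1 AND 1 = 1
So w7 = 1 as required.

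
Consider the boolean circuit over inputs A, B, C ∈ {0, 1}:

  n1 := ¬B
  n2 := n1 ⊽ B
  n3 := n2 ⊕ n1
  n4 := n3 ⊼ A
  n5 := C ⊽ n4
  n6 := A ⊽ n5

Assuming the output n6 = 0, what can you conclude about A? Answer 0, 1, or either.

1

n6 = A ⊽ n5 must be 0, so at least one of A, n5 is 1.
Every assignment with n6 = 0 has A = 1; there are 4 such assignment(s).
  A=1, B=0, C=0
  A=1, B=0, C=1
  A=1, B=1, C=0
  A=1, B=1, C=1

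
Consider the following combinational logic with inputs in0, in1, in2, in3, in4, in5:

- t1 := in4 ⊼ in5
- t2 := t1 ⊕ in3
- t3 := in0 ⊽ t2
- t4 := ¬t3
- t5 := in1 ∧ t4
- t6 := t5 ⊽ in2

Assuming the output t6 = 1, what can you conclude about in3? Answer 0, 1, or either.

Both values of in3 occur among assignments with t6 = 1:
  in3=0: in0=0, in1=0, in2=0, in3=0, in4=0, in5=0
  in3=1: in0=0, in1=0, in2=0, in3=1, in4=0, in5=0

either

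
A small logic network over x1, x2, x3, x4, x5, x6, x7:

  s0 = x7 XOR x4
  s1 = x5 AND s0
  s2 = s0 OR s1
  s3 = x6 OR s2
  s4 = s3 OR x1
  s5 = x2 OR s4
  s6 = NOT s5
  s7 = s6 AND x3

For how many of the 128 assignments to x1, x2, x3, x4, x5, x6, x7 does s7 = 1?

s7 = s6 AND x3 must be 1, so both s6 = 1 and x3 = 1.
s6 = NOT s5 must be 1, so s5 = 0.
s5 = x2 OR s4 must be 0, so both x2 = 0 and s4 = 0.
Satisfying assignments:
  x1=0, x2=0, x3=1, x4=0, x5=0, x6=0, x7=0
  x1=0, x2=0, x3=1, x4=0, x5=1, x6=0, x7=0
  x1=0, x2=0, x3=1, x4=1, x5=0, x6=0, x7=1
  x1=0, x2=0, x3=1, x4=1, x5=1, x6=0, x7=1

4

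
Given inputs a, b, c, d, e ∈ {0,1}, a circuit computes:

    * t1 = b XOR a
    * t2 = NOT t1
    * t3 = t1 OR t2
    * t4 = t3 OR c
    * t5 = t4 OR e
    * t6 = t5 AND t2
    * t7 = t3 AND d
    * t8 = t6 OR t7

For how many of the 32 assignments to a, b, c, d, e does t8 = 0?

t8 = t6 OR t7 must be 0, so both t6 = 0 and t7 = 0.
t6 = t5 AND t2 must be 0, so at least one of t5, t2 is 0.
t7 = t3 AND d must be 0, so at least one of t3, d is 0.
Enumerating the 32 input combinations, 8 give t8 = 0 and 24 give t8 = 1.

8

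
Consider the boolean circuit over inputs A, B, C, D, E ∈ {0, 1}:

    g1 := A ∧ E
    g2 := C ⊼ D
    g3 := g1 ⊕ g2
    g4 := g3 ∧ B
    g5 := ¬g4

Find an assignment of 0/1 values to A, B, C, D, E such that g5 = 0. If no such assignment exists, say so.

A=1, B=1, C=1, D=1, E=1

Check with A=1, B=1, C=1, D=1, E=1:
g1 = A ∧ E = 1 ∧ 1 = 1
g2 = C ⊼ D = 1 ⊼ 1 = 0
g3 = g1 ⊕ g2 = 1 ⊕ 0 = 1
g4 = g3 ∧ B = 1 ∧ 1 = 1
g5 = ¬g4 = ¬1 = 0
So g5 = 0 as required.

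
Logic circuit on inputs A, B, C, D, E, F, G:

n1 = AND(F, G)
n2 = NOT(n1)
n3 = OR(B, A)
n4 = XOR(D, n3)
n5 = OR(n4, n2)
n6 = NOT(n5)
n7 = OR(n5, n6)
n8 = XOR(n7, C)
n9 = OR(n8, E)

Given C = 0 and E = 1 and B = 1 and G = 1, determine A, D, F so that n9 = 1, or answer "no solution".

n9 = OR(n8, E) must be 1, so at least one of n8, E is 1.
Check with C = 0 and E = 1 and B = 1 and G = 1 and A=1, D=0, F=1:
n1 = AND(F, G) = AND(1, 1) = 1
n2 = NOT(n1) = NOT 1 = 0
n3 = OR(B, A) = OR(1, 1) = 1
n4 = XOR(D, n3) = XOR(0, 1) = 1
n5 = OR(n4, n2) = OR(1, 0) = 1
n6 = NOT(n5) = NOT 1 = 0
n7 = OR(n5, n6) = OR(1, 0) = 1
n8 = XOR(n7, C) = XOR(1, 0) = 1
n9 = OR(n8, E) = OR(1, 1) = 1
So n9 = 1.

A=1, D=0, F=1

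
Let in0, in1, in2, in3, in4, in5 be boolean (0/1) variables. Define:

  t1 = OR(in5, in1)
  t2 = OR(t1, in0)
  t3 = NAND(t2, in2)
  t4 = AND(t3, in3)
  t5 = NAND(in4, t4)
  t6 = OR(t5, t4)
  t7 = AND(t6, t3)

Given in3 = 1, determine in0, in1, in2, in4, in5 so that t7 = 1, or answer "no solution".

Check with in3 = 1 and in0=1, in1=1, in2=0, in4=0, in5=0:
t1 = OR(in5, in1) = OR(0, 1) = 1
t2 = OR(t1, in0) = OR(1, 1) = 1
t3 = NAND(t2, in2) = NAND(1, 0) = 1
t4 = AND(t3, in3) = AND(1, 1) = 1
t5 = NAND(in4, t4) = NAND(0, 1) = 1
t6 = OR(t5, t4) = OR(1, 1) = 1
t7 = AND(t6, t3) = AND(1, 1) = 1
So t7 = 1.

in0=1 in1=1 in2=0 in4=0 in5=0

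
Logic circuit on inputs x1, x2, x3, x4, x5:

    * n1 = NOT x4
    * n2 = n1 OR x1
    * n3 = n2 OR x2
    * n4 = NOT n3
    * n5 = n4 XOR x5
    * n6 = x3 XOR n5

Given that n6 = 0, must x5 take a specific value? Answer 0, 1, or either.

Both values of x5 occur among assignments with n6 = 0:
  x5=0: x1=0, x2=0, x3=0, x4=0, x5=0
  x5=1: x1=0, x2=0, x3=0, x4=1, x5=1

either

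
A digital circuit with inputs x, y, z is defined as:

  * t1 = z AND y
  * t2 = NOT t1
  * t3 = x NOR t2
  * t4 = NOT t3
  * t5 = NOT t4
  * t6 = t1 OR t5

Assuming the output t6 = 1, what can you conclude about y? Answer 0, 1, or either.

1

t6 = t1 OR t5 must be 1, so at least one of t1, t5 is 1.
Every assignment with t6 = 1 has y = 1; there are 2 such assignment(s).
  x=0, y=1, z=1
  x=1, y=1, z=1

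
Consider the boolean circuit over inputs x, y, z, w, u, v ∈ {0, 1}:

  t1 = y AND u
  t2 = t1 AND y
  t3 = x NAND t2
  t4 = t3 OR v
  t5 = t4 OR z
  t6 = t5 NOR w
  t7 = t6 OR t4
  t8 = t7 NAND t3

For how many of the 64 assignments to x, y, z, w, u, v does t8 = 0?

t8 = t7 NAND t3 must be 0, so both t7 = 1 and t3 = 1.
t7 = t6 OR t4 must be 1, so at least one of t6, t4 is 1.
t3 = x NAND t2 must be 1, so at least one of x, t2 is 0.
Enumerating the 64 input combinations, 56 give t8 = 0 and 8 give t8 = 1.

56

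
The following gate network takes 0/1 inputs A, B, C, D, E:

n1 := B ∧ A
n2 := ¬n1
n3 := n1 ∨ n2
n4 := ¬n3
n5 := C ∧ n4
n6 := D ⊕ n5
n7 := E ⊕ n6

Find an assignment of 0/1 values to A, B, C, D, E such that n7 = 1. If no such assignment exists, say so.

n7 = E ⊕ n6 must be 1, so E and n6 differ.
Check with A=0, B=0, C=0, D=1, E=0:
n1 = B ∧ A = 0 ∧ 0 = 0
n2 = ¬n1 = ¬0 = 1
n3 = n1 ∨ n2 = 0 ∨ 1 = 1
n4 = ¬n3 = ¬1 = 0
n5 = C ∧ n4 = 0 ∧ 0 = 0
n6 = D ⊕ n5 = 1 ⊕ 0 = 1
n7 = E ⊕ n6 = 0 ⊕ 1 = 1
So n7 = 1 as required.

A=0, B=0, C=0, D=1, E=0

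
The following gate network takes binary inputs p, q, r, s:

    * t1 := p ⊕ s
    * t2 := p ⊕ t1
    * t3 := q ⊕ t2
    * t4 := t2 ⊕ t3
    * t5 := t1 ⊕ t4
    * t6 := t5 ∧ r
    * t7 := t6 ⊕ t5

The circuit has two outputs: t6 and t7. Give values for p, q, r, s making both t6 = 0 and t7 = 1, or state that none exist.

p=0, q=1, r=0, s=0

Check with p=0, q=1, r=0, s=0:
t1 = p ⊕ s = 0 ⊕ 0 = 0
t2 = p ⊕ t1 = 0 ⊕ 0 = 0
t3 = q ⊕ t2 = 1 ⊕ 0 = 1
t4 = t2 ⊕ t3 = 0 ⊕ 1 = 1
t5 = t1 ⊕ t4 = 0 ⊕ 1 = 1
t6 = t5 ∧ r = 1 ∧ 0 = 0
t7 = t6 ⊕ t5 = 0 ⊕ 1 = 1
So t6 = 0 and t7 = 1.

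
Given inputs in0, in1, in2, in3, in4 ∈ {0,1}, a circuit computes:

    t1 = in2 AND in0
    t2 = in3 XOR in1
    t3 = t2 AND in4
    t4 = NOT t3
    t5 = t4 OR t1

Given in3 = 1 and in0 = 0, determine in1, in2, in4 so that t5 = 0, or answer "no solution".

in1=0, in2=1, in4=1

t5 = t4 OR t1 must be 0, so both t4 = 0 and t1 = 0.
t4 = NOT t3 must be 0, so t3 = 1.
Check with in3 = 1 and in0 = 0 and in1=0, in2=1, in4=1:
t1 = in2 AND in0 = 1 AND 0 = 0
t2 = in3 XOR in1 = 1 XOR 0 = 1
t3 = t2 AND in4 = 1 AND 1 = 1
t4 = NOT t3 = NOT 1 = 0
t5 = t4 OR t1 = 0 OR 0 = 0
So t5 = 0.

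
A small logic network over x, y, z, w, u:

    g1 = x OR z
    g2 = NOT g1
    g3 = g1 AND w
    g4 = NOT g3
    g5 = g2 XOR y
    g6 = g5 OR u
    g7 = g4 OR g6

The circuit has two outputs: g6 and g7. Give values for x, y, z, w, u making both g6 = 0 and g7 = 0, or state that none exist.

Check with x=1 y=0 z=0 w=1 u=0:
g1 = x OR z = 1 OR 0 = 1
g2 = NOT g1 = NOT 1 = 0
g3 = g1 AND w = 1 AND 1 = 1
g4 = NOT g3 = NOT 1 = 0
g5 = g2 XOR y = 0 XOR 0 = 0
g6 = g5 OR u = 0 OR 0 = 0
g7 = g4 OR g6 = 0 OR 0 = 0
So g6 = 0 and g7 = 0.

x=1 y=0 z=0 w=1 u=0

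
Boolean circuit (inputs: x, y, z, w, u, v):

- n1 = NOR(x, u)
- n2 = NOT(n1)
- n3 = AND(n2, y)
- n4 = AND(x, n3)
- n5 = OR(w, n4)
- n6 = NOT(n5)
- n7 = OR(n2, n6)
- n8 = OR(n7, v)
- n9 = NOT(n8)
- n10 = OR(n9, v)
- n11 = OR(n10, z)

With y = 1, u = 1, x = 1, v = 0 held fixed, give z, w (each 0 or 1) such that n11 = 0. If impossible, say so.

Check with y = 1, u = 1, x = 1, v = 0 and z=0, w=1:
n1 = NOR(x, u) = NOR(1, 1) = 0
n2 = NOT(n1) = NOT 0 = 1
n3 = AND(n2, y) = AND(1, 1) = 1
n4 = AND(x, n3) = AND(1, 1) = 1
n5 = OR(w, n4) = OR(1, 1) = 1
n6 = NOT(n5) = NOT 1 = 0
n7 = OR(n2, n6) = OR(1, 0) = 1
n8 = OR(n7, v) = OR(1, 0) = 1
n9 = NOT(n8) = NOT 1 = 0
n10 = OR(n9, v) = OR(0, 0) = 0
n11 = OR(n10, z) = OR(0, 0) = 0
So n11 = 0.

z=0, w=1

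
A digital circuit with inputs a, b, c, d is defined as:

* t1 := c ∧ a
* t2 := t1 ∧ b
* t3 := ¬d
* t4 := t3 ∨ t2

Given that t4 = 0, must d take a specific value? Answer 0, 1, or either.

t4 = t3 ∨ t2 must be 0, so both t3 = 0 and t2 = 0.
Every assignment with t4 = 0 has d = 1; there are 7 such assignment(s).

1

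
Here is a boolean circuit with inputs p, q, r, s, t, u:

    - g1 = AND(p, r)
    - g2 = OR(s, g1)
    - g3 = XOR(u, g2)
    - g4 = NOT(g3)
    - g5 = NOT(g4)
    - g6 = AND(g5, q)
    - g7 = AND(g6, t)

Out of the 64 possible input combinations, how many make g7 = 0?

56

g7 = AND(g6, t) must be 0, so at least one of g6, t is 0.
Enumerating the 64 input combinations, 56 give g7 = 0 and 8 give g7 = 1.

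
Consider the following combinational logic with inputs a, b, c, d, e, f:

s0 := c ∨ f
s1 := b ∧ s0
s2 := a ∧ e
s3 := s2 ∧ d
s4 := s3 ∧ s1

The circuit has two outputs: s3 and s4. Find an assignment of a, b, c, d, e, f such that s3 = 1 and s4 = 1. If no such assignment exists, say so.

a=1, b=1, c=1, d=1, e=1, f=1

Check with a=1, b=1, c=1, d=1, e=1, f=1:
s0 = c ∨ f = 1 ∨ 1 = 1
s1 = b ∧ s0 = 1 ∧ 1 = 1
s2 = a ∧ e = 1 ∧ 1 = 1
s3 = s2 ∧ d = 1 ∧ 1 = 1
s4 = s3 ∧ s1 = 1 ∧ 1 = 1
So s3 = 1 and s4 = 1.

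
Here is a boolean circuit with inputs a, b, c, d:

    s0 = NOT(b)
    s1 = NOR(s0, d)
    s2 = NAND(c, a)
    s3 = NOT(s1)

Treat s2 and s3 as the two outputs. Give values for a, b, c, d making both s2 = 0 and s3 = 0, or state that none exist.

a=1, b=1, c=1, d=0

Check with a=1, b=1, c=1, d=0:
s0 = NOT(b) = NOT 1 = 0
s1 = NOR(s0, d) = NOR(0, 0) = 1
s2 = NAND(c, a) = NAND(1, 1) = 0
s3 = NOT(s1) = NOT 1 = 0
So s2 = 0 and s3 = 0.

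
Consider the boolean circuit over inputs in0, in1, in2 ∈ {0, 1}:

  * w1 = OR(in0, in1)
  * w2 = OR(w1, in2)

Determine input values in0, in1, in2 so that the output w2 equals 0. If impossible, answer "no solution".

w2 = OR(w1, in2) must be 0, so both w1 = 0 and in2 = 0.
Check with in0=0, in1=0, in2=0:
w1 = OR(in0, in1) = OR(0, 0) = 0
w2 = OR(w1, in2) = OR(0, 0) = 0
So w2 = 0 as required.

in0=0, in1=0, in2=0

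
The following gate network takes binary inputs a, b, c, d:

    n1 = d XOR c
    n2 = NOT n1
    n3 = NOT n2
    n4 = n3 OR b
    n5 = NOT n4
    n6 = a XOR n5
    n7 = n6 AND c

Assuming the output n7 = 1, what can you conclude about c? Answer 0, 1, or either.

n7 = n6 AND c must be 1, so both n6 = 1 and c = 1.
Every assignment with n7 = 1 has c = 1; there are 4 such assignment(s).
  a=0, b=0, c=1, d=1
  a=1, b=0, c=1, d=0
  a=1, b=1, c=1, d=0
  a=1, b=1, c=1, d=1

1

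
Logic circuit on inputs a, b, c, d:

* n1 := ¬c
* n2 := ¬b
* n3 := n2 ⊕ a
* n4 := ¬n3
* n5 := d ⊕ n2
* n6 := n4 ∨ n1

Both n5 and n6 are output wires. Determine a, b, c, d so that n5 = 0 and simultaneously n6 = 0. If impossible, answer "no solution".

Check with a=1 b=1 c=1 d=0:
n1 = ¬c = ¬1 = 0
n2 = ¬b = ¬1 = 0
n3 = n2 ⊕ a = 0 ⊕ 1 = 1
n4 = ¬n3 = ¬1 = 0
n5 = d ⊕ n2 = 0 ⊕ 0 = 0
n6 = n4 ∨ n1 = 0 ∨ 0 = 0
So n5 = 0 and n6 = 0.

a=1 b=1 c=1 d=0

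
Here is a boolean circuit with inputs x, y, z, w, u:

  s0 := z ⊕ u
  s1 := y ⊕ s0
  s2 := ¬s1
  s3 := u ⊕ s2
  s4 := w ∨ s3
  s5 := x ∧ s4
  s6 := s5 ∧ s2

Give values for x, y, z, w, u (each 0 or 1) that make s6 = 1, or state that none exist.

s6 = s5 ∧ s2 must be 1, so both s5 = 1 and s2 = 1.
Check with x=1, y=0, z=0, w=1, u=0:
s0 = z ⊕ u = 0 ⊕ 0 = 0
s1 = y ⊕ s0 = 0 ⊕ 0 = 0
s2 = ¬s1 = ¬0 = 1
s3 = u ⊕ s2 = 0 ⊕ 1 = 1
s4 = w ∨ s3 = 1 ∨ 1 = 1
s5 = x ∧ s4 = 1 ∧ 1 = 1
s6 = s5 ∧ s2 = 1 ∧ 1 = 1
So s6 = 1 as required.

x=1, y=0, z=0, w=1, u=0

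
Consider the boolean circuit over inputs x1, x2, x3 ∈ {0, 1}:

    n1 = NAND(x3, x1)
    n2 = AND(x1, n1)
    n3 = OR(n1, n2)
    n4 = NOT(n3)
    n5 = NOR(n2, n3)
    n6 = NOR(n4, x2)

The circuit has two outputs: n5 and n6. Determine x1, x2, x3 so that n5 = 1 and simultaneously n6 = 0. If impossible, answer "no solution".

x1=1 x2=0 x3=1

Check with x1=1 x2=0 x3=1:
n1 = NAND(x3, x1) = NAND(1, 1) = 0
n2 = AND(x1, n1) = AND(1, 0) = 0
n3 = OR(n1, n2) = OR(0, 0) = 0
n4 = NOT(n3) = NOT 0 = 1
n5 = NOR(n2, n3) = NOR(0, 0) = 1
n6 = NOR(n4, x2) = NOR(1, 0) = 0
So n5 = 1 and n6 = 0.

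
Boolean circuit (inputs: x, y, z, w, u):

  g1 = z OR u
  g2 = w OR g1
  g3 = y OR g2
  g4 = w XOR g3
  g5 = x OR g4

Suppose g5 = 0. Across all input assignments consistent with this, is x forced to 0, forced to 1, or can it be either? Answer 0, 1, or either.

g5 = x OR g4 must be 0, so both x = 0 and g4 = 0.
g4 = w XOR g3 must be 0, so w and g3 are equal.
Every assignment with g5 = 0 has x = 0; there are 9 such assignment(s).

0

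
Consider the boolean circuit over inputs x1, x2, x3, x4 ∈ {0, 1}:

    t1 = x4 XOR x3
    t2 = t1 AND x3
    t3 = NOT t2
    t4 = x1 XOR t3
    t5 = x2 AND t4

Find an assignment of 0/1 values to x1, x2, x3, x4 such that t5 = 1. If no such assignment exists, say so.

Check with x1=1 x2=1 x3=1 x4=0:
t1 = x4 XOR x3 = 0 XOR 1 = 1
t2 = t1 AND x3 = 1 AND 1 = 1
t3 = NOT t2 = NOT 1 = 0
t4 = x1 XOR t3 = 1 XOR 0 = 1
t5 = x2 AND t4 = 1 AND 1 = 1
So t5 = 1 as required.

x1=1 x2=1 x3=1 x4=0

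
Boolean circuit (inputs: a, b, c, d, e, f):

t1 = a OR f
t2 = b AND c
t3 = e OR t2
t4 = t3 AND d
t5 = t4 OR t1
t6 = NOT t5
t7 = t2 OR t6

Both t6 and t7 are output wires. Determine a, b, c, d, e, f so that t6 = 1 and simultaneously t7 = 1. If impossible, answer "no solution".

a=0, b=0, c=0, d=0, e=0, f=0

Check with a=0, b=0, c=0, d=0, e=0, f=0:
t1 = a OR f = 0 OR 0 = 0
t2 = b AND c = 0 AND 0 = 0
t3 = e OR t2 = 0 OR 0 = 0
t4 = t3 AND d = 0 AND 0 = 0
t5 = t4 OR t1 = 0 OR 0 = 0
t6 = NOT t5 = NOT 0 = 1
t7 = t2 OR t6 = 0 OR 1 = 1
So t6 = 1 and t7 = 1.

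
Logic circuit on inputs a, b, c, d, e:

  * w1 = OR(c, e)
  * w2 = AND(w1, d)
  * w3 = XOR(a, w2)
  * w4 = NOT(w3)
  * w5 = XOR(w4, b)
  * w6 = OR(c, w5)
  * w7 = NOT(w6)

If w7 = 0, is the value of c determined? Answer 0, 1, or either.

Both values of c occur among assignments with w7 = 0:
  c=0: a=0, b=0, c=0, d=0, e=0
  c=1: a=0, b=0, c=1, d=0, e=0

either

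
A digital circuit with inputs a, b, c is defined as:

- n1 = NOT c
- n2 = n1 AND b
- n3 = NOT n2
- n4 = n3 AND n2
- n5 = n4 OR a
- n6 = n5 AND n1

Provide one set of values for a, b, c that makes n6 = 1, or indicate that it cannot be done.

n6 = n5 AND n1 must be 1, so both n5 = 1 and n1 = 1.
n5 = n4 OR a must be 1, so at least one of n4, a is 1.
n1 = NOT c must be 1, so c = 0.
Check with a=1, b=0, c=0:
n1 = NOT c = NOT 0 = 1
n2 = n1 AND b = 1 AND 0 = 0
n3 = NOT n2 = NOT 0 = 1
n4 = n3 AND n2 = 1 AND 0 = 0
n5 = n4 OR a = 0 OR 1 = 1
n6 = n5 AND n1 = 1 AND 1 = 1
So n6 = 1 as required.

a=1, b=0, c=0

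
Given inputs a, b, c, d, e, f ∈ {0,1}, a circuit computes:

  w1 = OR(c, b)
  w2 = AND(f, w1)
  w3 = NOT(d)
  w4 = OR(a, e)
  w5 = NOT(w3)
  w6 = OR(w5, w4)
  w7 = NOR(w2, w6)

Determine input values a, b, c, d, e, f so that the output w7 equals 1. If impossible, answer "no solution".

w7 = NOR(w2, w6) must be 1, so both w2 = 0 and w6 = 0.
w2 = AND(f, w1) must be 0, so at least one of f, w1 is 0.
Check with a=0, b=0, c=1, d=0, e=0, f=0:
w1 = OR(c, b) = OR(1, 0) = 1
w2 = AND(f, w1) = AND(0, 1) = 0
w3 = NOT(d) = NOT 0 = 1
w4 = OR(a, e) = OR(0, 0) = 0
w5 = NOT(w3) = NOT 1 = 0
w6 = OR(w5, w4) = OR(0, 0) = 0
w7 = NOR(w2, w6) = NOR(0, 0) = 1
So w7 = 1 as required.

a=0, b=0, c=1, d=0, e=0, f=0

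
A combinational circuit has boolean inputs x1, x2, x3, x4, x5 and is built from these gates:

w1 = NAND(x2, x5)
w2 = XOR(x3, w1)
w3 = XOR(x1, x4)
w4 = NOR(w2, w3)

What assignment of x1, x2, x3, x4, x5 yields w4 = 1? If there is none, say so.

x1=1 x2=0 x3=1 x4=1 x5=0

w4 = NOR(w2, w3) must be 1, so both w2 = 0 and w3 = 0.
w2 = XOR(x3, w1) must be 0, so x3 and w1 are equal.
Check with x1=1 x2=0 x3=1 x4=1 x5=0:
w1 = NAND(x2, x5) = NAND(0, 0) = 1
w2 = XOR(x3, w1) = XOR(1, 1) = 0
w3 = XOR(x1, x4) = XOR(1, 1) = 0
w4 = NOR(w2, w3) = NOR(0, 0) = 1
So w4 = 1 as required.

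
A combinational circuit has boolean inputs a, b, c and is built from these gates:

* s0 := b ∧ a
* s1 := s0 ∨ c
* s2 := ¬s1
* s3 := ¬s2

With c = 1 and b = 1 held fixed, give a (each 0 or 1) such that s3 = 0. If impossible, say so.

With c = 1 and b = 1 fixed, none of the 2 settings of a give s3 = 0.
For example, with a=0:
s0 = b ∧ a = 1 ∧ 0 = 0
s1 = s0 ∨ c = 0 ∨ 1 = 1
s2 = ¬s1 = ¬1 = 0
s3 = ¬s2 = ¬0 = 1
giving s3 = 1 ≠ 0.

no solution exists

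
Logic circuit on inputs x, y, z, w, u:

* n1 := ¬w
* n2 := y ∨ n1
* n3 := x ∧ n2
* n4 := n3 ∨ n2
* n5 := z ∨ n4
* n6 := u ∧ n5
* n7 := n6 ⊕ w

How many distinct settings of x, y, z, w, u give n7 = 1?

18

n7 = n6 ⊕ w must be 1, so n6 and w differ.
Enumerating the 32 input combinations, 18 give n7 = 1 and 14 give n7 = 0.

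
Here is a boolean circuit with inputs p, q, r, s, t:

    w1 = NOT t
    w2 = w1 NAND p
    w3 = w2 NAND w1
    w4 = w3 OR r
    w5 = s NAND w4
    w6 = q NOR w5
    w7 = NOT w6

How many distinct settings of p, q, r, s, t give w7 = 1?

w7 = NOT w6 must be 1, so w6 = 0.
w6 = q NOR w5 must be 0, so at least one of q, w5 is 1.
Enumerating the 32 input combinations, 25 give w7 = 1 and 7 give w7 = 0.

25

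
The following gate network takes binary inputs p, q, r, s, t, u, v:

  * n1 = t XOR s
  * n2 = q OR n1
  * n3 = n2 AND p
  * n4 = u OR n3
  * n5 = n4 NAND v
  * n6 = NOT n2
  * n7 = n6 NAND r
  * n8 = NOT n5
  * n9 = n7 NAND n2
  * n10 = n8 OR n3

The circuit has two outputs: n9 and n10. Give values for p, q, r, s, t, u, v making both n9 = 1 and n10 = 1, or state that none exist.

Check with p=0, q=0, r=1, s=1, t=1, u=1, v=1:
n1 = t XOR s = 1 XOR 1 = 0
n2 = q OR n1 = 0 OR 0 = 0
n3 = n2 AND p = 0 AND 0 = 0
n4 = u OR n3 = 1 OR 0 = 1
n5 = n4 NAND v = 1 NAND 1 = 0
n6 = NOT n2 = NOT 0 = 1
n7 = n6 NAND r = 1 NAND 1 = 0
n8 = NOT n5 = NOT 0 = 1
n9 = n7 NAND n2 = 0 NAND 0 = 1
n10 = n8 OR n3 = 1 OR 0 = 1
So n9 = 1 and n10 = 1.

p=0, q=0, r=1, s=1, t=1, u=1, v=1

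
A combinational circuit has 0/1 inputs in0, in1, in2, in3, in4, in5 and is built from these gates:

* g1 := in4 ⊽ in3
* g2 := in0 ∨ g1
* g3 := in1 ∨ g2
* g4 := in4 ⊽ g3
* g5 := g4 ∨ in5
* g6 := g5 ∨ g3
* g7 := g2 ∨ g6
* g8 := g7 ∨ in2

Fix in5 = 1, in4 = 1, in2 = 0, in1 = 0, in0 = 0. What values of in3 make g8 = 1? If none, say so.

Check with in5 = 1, in4 = 1, in2 = 0, in1 = 0, in0 = 0 and in3=1:
g1 = in4 ⊽ in3 = 1 ⊽ 1 = 0
g2 = in0 ∨ g1 = 0 ∨ 0 = 0
g3 = in1 ∨ g2 = 0 ∨ 0 = 0
g4 = in4 ⊽ g3 = 1 ⊽ 0 = 0
g5 = g4 ∨ in5 = 0 ∨ 1 = 1
g6 = g5 ∨ g3 = 1 ∨ 0 = 1
g7 = g2 ∨ g6 = 0 ∨ 1 = 1
g8 = g7 ∨ in2 = 1 ∨ 0 = 1
So g8 = 1.

in3=1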